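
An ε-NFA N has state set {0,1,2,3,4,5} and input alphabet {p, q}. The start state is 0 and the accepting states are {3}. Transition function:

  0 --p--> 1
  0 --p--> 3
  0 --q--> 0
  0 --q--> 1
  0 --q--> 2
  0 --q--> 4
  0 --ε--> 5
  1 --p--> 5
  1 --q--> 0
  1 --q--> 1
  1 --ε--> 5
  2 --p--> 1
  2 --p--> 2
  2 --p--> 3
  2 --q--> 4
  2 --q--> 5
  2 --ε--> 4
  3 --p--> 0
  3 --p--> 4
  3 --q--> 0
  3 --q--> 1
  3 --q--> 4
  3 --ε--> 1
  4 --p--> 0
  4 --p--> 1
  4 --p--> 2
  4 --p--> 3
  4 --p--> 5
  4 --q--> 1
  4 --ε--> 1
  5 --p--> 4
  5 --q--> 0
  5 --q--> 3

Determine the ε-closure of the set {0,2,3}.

{0,1,2,3,4,5}

Begin with {0,2,3}.
0 →ε {5}; add 5.
2 →ε {4}; add 4.
4 →ε {1}; add 1.
ε-closure = {0,1,2,3,4,5}.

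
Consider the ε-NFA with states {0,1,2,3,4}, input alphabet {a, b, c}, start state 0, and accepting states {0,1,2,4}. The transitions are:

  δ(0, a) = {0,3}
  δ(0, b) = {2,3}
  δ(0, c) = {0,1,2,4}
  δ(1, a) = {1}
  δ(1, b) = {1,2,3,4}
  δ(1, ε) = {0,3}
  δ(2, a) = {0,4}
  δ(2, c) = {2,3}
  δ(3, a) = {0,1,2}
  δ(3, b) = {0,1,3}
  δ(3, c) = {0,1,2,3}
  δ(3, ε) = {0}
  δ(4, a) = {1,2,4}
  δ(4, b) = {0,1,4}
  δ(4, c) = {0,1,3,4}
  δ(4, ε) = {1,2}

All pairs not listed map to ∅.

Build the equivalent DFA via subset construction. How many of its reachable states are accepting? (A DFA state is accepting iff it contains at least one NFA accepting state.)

Start state of the DFA: {0} (ε-closure of the NFA start).
{0} --a--> {0,3}  [new]
{0} --b--> {0,2,3}  [new]
{0} --c--> {0,1,2,3,4}  [new]
{0,3} --a--> {0,1,2,3}  [new]
{0,3} --b--> {0,1,2,3}  [seen]
{0,3} --c--> {0,1,2,3,4}  [seen]
{0,2,3} --a--> {0,1,2,3,4}  [seen]
{0,2,3} --b--> {0,1,2,3}  [seen]
{0,2,3} --c--> {0,1,2,3,4}  [seen]
{0,1,2,3,4} --a--> {0,1,2,3,4}  [seen]
{0,1,2,3,4} --b--> {0,1,2,3,4}  [seen]
{0,1,2,3,4} --c--> {0,1,2,3,4}  [seen]
{0,1,2,3} --a--> {0,1,2,3,4}  [seen]
{0,1,2,3} --b--> {0,1,2,3,4}  [seen]
{0,1,2,3} --c--> {0,1,2,3,4}  [seen]
Reachable DFA states: {0}, {0,3}, {0,2,3}, {0,1,2,3,4}, {0,1,2,3}.
Accepting DFA states (contain an NFA accepting state): {0}, {0,3}, {0,2,3}, {0,1,2,3,4}, {0,1,2,3}.

5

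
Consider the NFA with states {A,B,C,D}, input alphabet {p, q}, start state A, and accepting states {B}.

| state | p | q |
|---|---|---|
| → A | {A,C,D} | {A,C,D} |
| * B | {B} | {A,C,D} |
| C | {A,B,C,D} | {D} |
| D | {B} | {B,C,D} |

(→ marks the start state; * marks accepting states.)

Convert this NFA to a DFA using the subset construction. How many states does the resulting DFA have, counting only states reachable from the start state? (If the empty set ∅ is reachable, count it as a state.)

3

Start state of the DFA: {A}.
{A} --p--> {A,C,D}  [new]
{A} --q--> {A,C,D}  [seen]
{A,C,D} --p--> {A,B,C,D}  [new]
{A,C,D} --q--> {A,B,C,D}  [seen]
{A,B,C,D} --p--> {A,B,C,D}  [seen]
{A,B,C,D} --q--> {A,B,C,D}  [seen]
Reachable DFA states: {A}, {A,C,D}, {A,B,C,D}.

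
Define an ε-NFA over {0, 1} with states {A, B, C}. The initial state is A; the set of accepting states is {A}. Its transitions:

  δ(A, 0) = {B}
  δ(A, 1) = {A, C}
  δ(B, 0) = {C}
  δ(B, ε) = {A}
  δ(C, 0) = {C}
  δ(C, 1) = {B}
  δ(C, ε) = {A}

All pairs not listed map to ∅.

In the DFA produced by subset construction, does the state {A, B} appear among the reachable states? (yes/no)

Start state of the DFA: {A} (ε-closure of the NFA start).
{A} --0--> {A, B}  [new]
{A} --1--> {A, C}  [new]
{A, B} --0--> {A, B, C}  [new]
{A, B} --1--> {A, C}  [seen]
{A, C} --0--> {A, B, C}  [seen]
{A, C} --1--> {A, B, C}  [seen]
{A, B, C} --0--> {A, B, C}  [seen]
{A, B, C} --1--> {A, B, C}  [seen]
Reachable DFA states: {A}, {A, B}, {A, C}, {A, B, C}.
{A, B} is among them.

yes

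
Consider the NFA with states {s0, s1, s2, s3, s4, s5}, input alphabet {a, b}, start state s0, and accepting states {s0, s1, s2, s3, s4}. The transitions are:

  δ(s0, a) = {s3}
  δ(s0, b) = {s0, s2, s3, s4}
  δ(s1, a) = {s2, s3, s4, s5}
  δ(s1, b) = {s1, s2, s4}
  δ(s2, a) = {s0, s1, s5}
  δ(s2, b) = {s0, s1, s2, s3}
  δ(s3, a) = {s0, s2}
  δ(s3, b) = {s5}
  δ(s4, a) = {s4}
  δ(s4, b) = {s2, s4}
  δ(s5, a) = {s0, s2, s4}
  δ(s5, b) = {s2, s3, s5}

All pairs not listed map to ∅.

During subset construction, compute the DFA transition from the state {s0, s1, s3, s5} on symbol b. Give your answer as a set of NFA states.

δ(s0,b) = {s0, s2, s3, s4}; δ(s1,b) = {s1, s2, s4}; δ(s3,b) = {s5}; δ(s5,b) = {s2, s3, s5}.
Union: {s0, s1, s2, s3, s4, s5}.

{s0, s1, s2, s3, s4, s5}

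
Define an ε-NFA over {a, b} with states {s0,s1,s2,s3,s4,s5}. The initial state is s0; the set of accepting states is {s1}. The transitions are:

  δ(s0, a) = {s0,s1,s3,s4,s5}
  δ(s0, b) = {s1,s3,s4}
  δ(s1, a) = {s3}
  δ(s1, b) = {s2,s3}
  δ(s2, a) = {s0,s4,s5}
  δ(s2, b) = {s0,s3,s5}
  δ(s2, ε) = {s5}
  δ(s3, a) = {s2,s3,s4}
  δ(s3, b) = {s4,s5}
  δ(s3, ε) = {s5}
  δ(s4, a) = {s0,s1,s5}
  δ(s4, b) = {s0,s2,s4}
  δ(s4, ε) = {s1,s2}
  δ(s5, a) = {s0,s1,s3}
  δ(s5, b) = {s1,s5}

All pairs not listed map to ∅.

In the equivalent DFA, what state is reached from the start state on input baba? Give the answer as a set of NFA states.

{s0,s1,s2,s3,s4,s5}

Start: {s0}.
δ(s0,b) = {s1,s3,s4}.
Union: {s1,s3,s4}.
ε-closure gives {s1,s2,s3,s4,s5}.
After b: {s1,s2,s3,s4,s5}.
δ(s1,a) = {s3}; δ(s2,a) = {s0,s4,s5}; δ(s3,a) = {s2,s3,s4}; δ(s4,a) = {s0,s1,s5}; δ(s5,a) = {s0,s1,s3}.
Union: {s0,s1,s2,s3,s4,s5}.
After a: {s0,s1,s2,s3,s4,s5}.
δ(s0,b) = {s1,s3,s4}; δ(s1,b) = {s2,s3}; δ(s2,b) = {s0,s3,s5}; δ(s3,b) = {s4,s5}; δ(s4,b) = {s0,s2,s4}; δ(s5,b) = {s1,s5}.
Union: {s0,s1,s2,s3,s4,s5}.
After b: {s0,s1,s2,s3,s4,s5}.
δ(s0,a) = {s0,s1,s3,s4,s5}; δ(s1,a) = {s3}; δ(s2,a) = {s0,s4,s5}; δ(s3,a) = {s2,s3,s4}; δ(s4,a) = {s0,s1,s5}; δ(s5,a) = {s0,s1,s3}.
Union: {s0,s1,s2,s3,s4,s5}.
After a: {s0,s1,s2,s3,s4,s5}.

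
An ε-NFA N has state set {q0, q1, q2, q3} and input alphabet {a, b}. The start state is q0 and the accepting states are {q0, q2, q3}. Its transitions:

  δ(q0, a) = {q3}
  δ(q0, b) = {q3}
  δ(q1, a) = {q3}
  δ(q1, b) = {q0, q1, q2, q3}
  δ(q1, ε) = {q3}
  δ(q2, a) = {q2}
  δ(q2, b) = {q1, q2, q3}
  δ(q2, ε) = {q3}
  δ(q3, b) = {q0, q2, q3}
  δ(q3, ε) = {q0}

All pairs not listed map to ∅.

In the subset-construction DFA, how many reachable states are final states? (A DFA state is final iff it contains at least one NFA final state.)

Start state of the DFA: {q0} (ε-closure of the NFA start).
{q0} --a--> {q0, q3}  [new]
{q0} --b--> {q0, q3}  [seen]
{q0, q3} --a--> {q0, q3}  [seen]
{q0, q3} --b--> {q0, q2, q3}  [new]
{q0, q2, q3} --a--> {q0, q2, q3}  [seen]
{q0, q2, q3} --b--> {q0, q1, q2, q3}  [new]
{q0, q1, q2, q3} --a--> {q0, q2, q3}  [seen]
{q0, q1, q2, q3} --b--> {q0, q1, q2, q3}  [seen]
Reachable DFA states: {q0}, {q0, q3}, {q0, q2, q3}, {q0, q1, q2, q3}.
Accepting DFA states (contain an NFA accepting state): {q0}, {q0, q3}, {q0, q2, q3}, {q0, q1, q2, q3}.

4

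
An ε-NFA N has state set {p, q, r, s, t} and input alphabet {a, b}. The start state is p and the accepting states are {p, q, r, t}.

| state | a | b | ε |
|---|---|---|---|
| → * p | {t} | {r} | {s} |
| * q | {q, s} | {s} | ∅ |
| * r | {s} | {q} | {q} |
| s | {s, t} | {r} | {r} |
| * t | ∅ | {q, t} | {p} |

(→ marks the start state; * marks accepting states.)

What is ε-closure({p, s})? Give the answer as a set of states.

{p, q, r, s}

Begin with {p, s}.
s →ε {r}; add r.
r →ε {q}; add q.
ε-closure = {p, q, r, s}.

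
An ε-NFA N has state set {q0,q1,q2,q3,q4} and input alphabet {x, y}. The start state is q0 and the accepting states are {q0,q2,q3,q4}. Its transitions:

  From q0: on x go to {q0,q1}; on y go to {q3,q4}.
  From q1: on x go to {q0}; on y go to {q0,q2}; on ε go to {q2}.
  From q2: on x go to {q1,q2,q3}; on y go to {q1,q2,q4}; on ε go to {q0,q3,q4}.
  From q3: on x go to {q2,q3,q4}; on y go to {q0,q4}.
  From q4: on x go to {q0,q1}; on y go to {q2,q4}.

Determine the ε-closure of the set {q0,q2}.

Begin with {q0,q2}.
q2 →ε {q0,q3,q4}; add q3, q4.
ε-closure = {q0,q2,q3,q4}.

{q0,q2,q3,q4}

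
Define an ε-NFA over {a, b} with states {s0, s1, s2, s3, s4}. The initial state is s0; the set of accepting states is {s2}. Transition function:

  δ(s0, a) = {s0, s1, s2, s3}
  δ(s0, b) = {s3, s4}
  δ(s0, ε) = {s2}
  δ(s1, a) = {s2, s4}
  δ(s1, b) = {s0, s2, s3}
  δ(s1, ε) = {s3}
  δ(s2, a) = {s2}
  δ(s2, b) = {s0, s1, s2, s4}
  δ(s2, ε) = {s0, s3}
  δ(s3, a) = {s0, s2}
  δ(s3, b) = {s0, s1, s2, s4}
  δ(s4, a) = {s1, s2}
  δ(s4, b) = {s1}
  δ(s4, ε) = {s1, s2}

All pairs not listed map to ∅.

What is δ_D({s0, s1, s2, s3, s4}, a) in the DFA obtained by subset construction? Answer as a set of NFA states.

δ(s0,a) = {s0, s1, s2, s3}; δ(s1,a) = {s2, s4}; δ(s2,a) = {s2}; δ(s3,a) = {s0, s2}; δ(s4,a) = {s1, s2}.
Union: {s0, s1, s2, s3, s4}.

{s0, s1, s2, s3, s4}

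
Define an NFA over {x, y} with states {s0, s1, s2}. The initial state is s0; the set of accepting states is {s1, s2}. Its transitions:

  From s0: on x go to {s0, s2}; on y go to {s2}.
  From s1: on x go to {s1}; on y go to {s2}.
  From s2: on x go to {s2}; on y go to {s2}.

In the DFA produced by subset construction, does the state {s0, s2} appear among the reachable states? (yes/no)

Start state of the DFA: {s0}.
{s0} --x--> {s0, s2}  [new]
{s0} --y--> {s2}  [new]
{s0, s2} --x--> {s0, s2}  [seen]
{s0, s2} --y--> {s2}  [seen]
{s2} --x--> {s2}  [seen]
{s2} --y--> {s2}  [seen]
Reachable DFA states: {s0}, {s0, s2}, {s2}.
{s0, s2} is among them.

yes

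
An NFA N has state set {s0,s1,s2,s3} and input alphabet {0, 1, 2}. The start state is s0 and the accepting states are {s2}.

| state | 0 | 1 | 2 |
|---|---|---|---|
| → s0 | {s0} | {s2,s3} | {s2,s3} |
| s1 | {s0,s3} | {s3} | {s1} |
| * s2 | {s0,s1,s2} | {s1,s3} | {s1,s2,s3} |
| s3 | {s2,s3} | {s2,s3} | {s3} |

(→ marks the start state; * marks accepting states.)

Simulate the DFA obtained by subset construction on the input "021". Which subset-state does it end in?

Start: {s0}.
δ(s0,0) = {s0}.
Union: {s0}.
After 0: {s0}.
δ(s0,2) = {s2,s3}.
Union: {s2,s3}.
After 2: {s2,s3}.
δ(s2,1) = {s1,s3}; δ(s3,1) = {s2,s3}.
Union: {s1,s2,s3}.
After 1: {s1,s2,s3}.

{s1,s2,s3}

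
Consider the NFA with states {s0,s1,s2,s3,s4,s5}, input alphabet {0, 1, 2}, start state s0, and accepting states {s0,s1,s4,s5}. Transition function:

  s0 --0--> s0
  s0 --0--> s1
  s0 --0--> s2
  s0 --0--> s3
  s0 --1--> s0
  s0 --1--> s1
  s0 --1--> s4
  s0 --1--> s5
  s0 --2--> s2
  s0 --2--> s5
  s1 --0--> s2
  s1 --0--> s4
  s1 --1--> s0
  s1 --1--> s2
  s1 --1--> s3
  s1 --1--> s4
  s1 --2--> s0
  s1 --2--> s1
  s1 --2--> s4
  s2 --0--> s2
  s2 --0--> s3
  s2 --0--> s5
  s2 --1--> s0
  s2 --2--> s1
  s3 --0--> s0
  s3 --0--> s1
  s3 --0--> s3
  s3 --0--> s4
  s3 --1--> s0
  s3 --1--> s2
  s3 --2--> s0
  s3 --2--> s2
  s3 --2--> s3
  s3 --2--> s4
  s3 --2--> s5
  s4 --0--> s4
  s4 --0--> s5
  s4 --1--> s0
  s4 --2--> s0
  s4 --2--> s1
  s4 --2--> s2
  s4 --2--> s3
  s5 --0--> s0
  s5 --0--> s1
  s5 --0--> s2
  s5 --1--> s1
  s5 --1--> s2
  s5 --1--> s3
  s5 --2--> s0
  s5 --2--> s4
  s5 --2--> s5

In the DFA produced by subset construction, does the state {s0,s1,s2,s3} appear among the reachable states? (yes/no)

Start state of the DFA: {s0}.
{s0} --0--> {s0,s1,s2,s3}  [new]
{s0} --1--> {s0,s1,s4,s5}  [new]
{s0} --2--> {s2,s5}  [new]
{s0,s1,s2,s3} --0--> {s0,s1,s2,s3,s4,s5}  [new]
{s0,s1,s2,s3} --1--> {s0,s1,s2,s3,s4,s5}  [seen]
{s0,s1,s2,s3} --2--> {s0,s1,s2,s3,s4,s5}  [seen]
{s0,s1,s4,s5} --0--> {s0,s1,s2,s3,s4,s5}  [seen]
{s0,s1,s4,s5} --1--> {s0,s1,s2,s3,s4,s5}  [seen]
{s0,s1,s4,s5} --2--> {s0,s1,s2,s3,s4,s5}  [seen]
{s2,s5} --0--> {s0,s1,s2,s3,s5}  [new]
{s2,s5} --1--> {s0,s1,s2,s3}  [seen]
{s2,s5} --2--> {s0,s1,s4,s5}  [seen]
{s0,s1,s2,s3,s4,s5} --0--> {s0,s1,s2,s3,s4,s5}  [seen]
{s0,s1,s2,s3,s4,s5} --1--> {s0,s1,s2,s3,s4,s5}  [seen]
{s0,s1,s2,s3,s4,s5} --2--> {s0,s1,s2,s3,s4,s5}  [seen]
{s0,s1,s2,s3,s5} --0--> {s0,s1,s2,s3,s4,s5}  [seen]
{s0,s1,s2,s3,s5} --1--> {s0,s1,s2,s3,s4,s5}  [seen]
{s0,s1,s2,s3,s5} --2--> {s0,s1,s2,s3,s4,s5}  [seen]
Reachable DFA states: {s0}, {s0,s1,s2,s3}, {s0,s1,s4,s5}, {s2,s5}, {s0,s1,s2,s3,s4,s5}, {s0,s1,s2,s3,s5}.
{s0,s1,s2,s3} is among them.

yes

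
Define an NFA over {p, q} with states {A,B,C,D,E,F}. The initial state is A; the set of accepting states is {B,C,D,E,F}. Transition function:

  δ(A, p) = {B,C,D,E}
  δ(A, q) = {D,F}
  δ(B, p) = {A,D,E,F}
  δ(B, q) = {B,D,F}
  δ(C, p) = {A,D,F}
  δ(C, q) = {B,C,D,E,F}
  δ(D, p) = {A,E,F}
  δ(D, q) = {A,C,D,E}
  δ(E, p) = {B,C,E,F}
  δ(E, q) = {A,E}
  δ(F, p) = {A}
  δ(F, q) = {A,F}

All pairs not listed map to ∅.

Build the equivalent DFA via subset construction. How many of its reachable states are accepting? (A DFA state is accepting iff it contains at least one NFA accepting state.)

6

Start state of the DFA: {A}.
{A} --p--> {B,C,D,E}  [new]
{A} --q--> {D,F}  [new]
{B,C,D,E} --p--> {A,B,C,D,E,F}  [new]
{B,C,D,E} --q--> {A,B,C,D,E,F}  [seen]
{D,F} --p--> {A,E,F}  [new]
{D,F} --q--> {A,C,D,E,F}  [new]
{A,B,C,D,E,F} --p--> {A,B,C,D,E,F}  [seen]
{A,B,C,D,E,F} --q--> {A,B,C,D,E,F}  [seen]
{A,E,F} --p--> {A,B,C,D,E,F}  [seen]
{A,E,F} --q--> {A,D,E,F}  [new]
{A,C,D,E,F} --p--> {A,B,C,D,E,F}  [seen]
{A,C,D,E,F} --q--> {A,B,C,D,E,F}  [seen]
{A,D,E,F} --p--> {A,B,C,D,E,F}  [seen]
{A,D,E,F} --q--> {A,C,D,E,F}  [seen]
Reachable DFA states: {A}, {B,C,D,E}, {D,F}, {A,B,C,D,E,F}, {A,E,F}, {A,C,D,E,F}, {A,D,E,F}.
Accepting DFA states (contain an NFA accepting state): {B,C,D,E}, {D,F}, {A,B,C,D,E,F}, {A,E,F}, {A,C,D,E,F}, {A,D,E,F}.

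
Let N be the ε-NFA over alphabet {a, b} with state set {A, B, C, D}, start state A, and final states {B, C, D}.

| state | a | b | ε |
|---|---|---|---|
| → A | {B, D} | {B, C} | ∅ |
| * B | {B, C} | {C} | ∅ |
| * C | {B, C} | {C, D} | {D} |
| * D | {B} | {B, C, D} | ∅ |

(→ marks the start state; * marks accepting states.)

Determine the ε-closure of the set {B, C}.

{B, C, D}

Begin with {B, C}.
C →ε {D}; add D.
ε-closure = {B, C, D}.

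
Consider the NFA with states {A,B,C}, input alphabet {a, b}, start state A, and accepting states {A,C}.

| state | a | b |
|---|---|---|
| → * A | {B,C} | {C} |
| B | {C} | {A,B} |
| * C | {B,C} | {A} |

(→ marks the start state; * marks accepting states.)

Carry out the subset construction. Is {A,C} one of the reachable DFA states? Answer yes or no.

no

Start state of the DFA: {A}.
{A} --a--> {B,C}  [new]
{A} --b--> {C}  [new]
{B,C} --a--> {B,C}  [seen]
{B,C} --b--> {A,B}  [new]
{C} --a--> {B,C}  [seen]
{C} --b--> {A}  [seen]
{A,B} --a--> {B,C}  [seen]
{A,B} --b--> {A,B,C}  [new]
{A,B,C} --a--> {B,C}  [seen]
{A,B,C} --b--> {A,B,C}  [seen]
Reachable DFA states: {A}, {B,C}, {C}, {A,B}, {A,B,C}.
{A,C} is not among them.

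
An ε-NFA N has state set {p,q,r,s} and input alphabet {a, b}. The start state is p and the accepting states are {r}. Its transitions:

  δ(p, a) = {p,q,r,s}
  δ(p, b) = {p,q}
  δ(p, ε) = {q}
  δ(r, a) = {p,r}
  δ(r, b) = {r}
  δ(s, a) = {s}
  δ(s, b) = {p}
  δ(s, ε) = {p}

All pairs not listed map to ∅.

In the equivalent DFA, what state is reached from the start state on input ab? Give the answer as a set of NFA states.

Start: {p,q}.
δ(p,a) = {p,q,r,s}; δ(q,a) = ∅.
Union: {p,q,r,s}.
After a: {p,q,r,s}.
δ(p,b) = {p,q}; δ(q,b) = ∅; δ(r,b) = {r}; δ(s,b) = {p}.
Union: {p,q,r}.
After b: {p,q,r}.

{p,q,r}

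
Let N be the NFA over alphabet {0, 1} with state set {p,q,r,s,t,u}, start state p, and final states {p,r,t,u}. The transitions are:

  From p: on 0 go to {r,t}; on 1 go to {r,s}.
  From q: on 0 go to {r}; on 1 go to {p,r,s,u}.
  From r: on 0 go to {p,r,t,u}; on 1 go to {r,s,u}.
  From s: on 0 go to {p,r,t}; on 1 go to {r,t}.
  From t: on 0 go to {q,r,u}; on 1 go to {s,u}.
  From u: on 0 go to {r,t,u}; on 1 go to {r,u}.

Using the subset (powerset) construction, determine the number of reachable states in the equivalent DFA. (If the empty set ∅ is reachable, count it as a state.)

Start state of the DFA: {p}.
{p} --0--> {r,t}  [new]
{p} --1--> {r,s}  [new]
{r,t} --0--> {p,q,r,t,u}  [new]
{r,t} --1--> {r,s,u}  [new]
{r,s} --0--> {p,r,t,u}  [new]
{r,s} --1--> {r,s,t,u}  [new]
{p,q,r,t,u} --0--> {p,q,r,t,u}  [seen]
{p,q,r,t,u} --1--> {p,r,s,u}  [new]
{r,s,u} --0--> {p,r,t,u}  [seen]
{r,s,u} --1--> {r,s,t,u}  [seen]
{p,r,t,u} --0--> {p,q,r,t,u}  [seen]
{p,r,t,u} --1--> {r,s,u}  [seen]
{r,s,t,u} --0--> {p,q,r,t,u}  [seen]
{r,s,t,u} --1--> {r,s,t,u}  [seen]
{p,r,s,u} --0--> {p,r,t,u}  [seen]
{p,r,s,u} --1--> {r,s,t,u}  [seen]
Reachable DFA states: {p}, {r,t}, {r,s}, {p,q,r,t,u}, {r,s,u}, {p,r,t,u}, {r,s,t,u}, {p,r,s,u}.

8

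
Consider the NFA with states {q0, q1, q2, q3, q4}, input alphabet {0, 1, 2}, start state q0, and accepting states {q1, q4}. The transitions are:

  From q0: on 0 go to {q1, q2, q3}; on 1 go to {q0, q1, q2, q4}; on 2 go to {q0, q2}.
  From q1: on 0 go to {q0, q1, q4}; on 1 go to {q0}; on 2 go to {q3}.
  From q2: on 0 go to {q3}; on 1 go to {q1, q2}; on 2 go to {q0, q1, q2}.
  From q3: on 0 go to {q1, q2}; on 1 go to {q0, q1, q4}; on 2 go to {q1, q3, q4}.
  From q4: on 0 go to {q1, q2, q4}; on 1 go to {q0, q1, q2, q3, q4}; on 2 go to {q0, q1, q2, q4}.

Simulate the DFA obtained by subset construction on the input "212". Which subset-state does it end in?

{q0, q1, q2, q3, q4}

Start: {q0}.
δ(q0,2) = {q0, q2}.
Union: {q0, q2}.
After 2: {q0, q2}.
δ(q0,1) = {q0, q1, q2, q4}; δ(q2,1) = {q1, q2}.
Union: {q0, q1, q2, q4}.
After 1: {q0, q1, q2, q4}.
δ(q0,2) = {q0, q2}; δ(q1,2) = {q3}; δ(q2,2) = {q0, q1, q2}; δ(q4,2) = {q0, q1, q2, q4}.
Union: {q0, q1, q2, q3, q4}.
After 2: {q0, q1, q2, q3, q4}.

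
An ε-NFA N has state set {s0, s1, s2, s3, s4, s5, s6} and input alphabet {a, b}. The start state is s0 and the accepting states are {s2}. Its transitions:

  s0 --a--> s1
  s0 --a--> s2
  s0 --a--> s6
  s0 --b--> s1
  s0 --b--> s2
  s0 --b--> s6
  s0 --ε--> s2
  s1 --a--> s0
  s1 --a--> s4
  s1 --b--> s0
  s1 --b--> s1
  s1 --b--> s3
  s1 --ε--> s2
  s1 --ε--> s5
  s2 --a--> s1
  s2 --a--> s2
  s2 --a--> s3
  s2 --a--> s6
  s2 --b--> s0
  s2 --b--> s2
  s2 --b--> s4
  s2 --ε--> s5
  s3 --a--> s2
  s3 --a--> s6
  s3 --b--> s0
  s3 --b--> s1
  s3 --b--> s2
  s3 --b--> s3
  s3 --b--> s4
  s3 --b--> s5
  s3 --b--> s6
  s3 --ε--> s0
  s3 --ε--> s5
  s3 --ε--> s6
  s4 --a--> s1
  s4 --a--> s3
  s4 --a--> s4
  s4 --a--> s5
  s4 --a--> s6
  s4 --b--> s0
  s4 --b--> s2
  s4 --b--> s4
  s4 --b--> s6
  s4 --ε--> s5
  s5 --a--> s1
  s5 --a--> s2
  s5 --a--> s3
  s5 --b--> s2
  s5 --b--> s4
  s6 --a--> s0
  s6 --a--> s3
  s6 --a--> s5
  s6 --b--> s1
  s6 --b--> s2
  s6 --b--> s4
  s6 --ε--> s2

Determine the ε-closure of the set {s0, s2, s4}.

Begin with {s0, s2, s4}.
s2 →ε {s5}; add s5.
ε-closure = {s0, s2, s4, s5}.

{s0, s2, s4, s5}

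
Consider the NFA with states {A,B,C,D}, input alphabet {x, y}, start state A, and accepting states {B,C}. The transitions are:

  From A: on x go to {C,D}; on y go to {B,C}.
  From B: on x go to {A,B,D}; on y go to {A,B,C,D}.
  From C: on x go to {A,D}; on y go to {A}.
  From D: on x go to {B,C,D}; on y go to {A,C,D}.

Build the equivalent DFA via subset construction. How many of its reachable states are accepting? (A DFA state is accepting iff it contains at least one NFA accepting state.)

Start state of the DFA: {A}.
{A} --x--> {C,D}  [new]
{A} --y--> {B,C}  [new]
{C,D} --x--> {A,B,C,D}  [new]
{C,D} --y--> {A,C,D}  [new]
{B,C} --x--> {A,B,D}  [new]
{B,C} --y--> {A,B,C,D}  [seen]
{A,B,C,D} --x--> {A,B,C,D}  [seen]
{A,B,C,D} --y--> {A,B,C,D}  [seen]
{A,C,D} --x--> {A,B,C,D}  [seen]
{A,C,D} --y--> {A,B,C,D}  [seen]
{A,B,D} --x--> {A,B,C,D}  [seen]
{A,B,D} --y--> {A,B,C,D}  [seen]
Reachable DFA states: {A}, {C,D}, {B,C}, {A,B,C,D}, {A,C,D}, {A,B,D}.
Accepting DFA states (contain an NFA accepting state): {C,D}, {B,C}, {A,B,C,D}, {A,C,D}, {A,B,D}.

5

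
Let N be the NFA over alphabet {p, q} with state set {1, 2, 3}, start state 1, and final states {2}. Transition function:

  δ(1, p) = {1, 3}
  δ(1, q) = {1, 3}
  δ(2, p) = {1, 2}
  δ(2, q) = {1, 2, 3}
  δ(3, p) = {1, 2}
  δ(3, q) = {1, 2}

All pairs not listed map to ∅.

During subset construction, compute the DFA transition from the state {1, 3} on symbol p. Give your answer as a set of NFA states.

δ(1,p) = {1, 3}; δ(3,p) = {1, 2}.
Union: {1, 2, 3}.

{1, 2, 3}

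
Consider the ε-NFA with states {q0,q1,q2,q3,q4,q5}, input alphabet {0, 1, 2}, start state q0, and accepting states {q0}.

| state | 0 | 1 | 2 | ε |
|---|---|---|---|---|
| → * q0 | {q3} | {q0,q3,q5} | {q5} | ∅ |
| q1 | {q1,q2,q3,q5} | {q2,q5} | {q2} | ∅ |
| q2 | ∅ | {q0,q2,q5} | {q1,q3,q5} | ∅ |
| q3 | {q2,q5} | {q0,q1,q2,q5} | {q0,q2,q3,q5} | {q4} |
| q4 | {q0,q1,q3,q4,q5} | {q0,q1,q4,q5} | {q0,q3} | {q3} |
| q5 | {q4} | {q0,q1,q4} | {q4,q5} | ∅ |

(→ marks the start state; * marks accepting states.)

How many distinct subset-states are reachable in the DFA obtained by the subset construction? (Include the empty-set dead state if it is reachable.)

Start state of the DFA: {q0} (ε-closure of the NFA start).
{q0} --0--> {q3,q4}  [new]
{q0} --1--> {q0,q3,q4,q5}  [new]
{q0} --2--> {q5}  [new]
{q3,q4} --0--> {q0,q1,q2,q3,q4,q5}  [new]
{q3,q4} --1--> {q0,q1,q2,q3,q4,q5}  [seen]
{q3,q4} --2--> {q0,q2,q3,q4,q5}  [new]
{q0,q3,q4,q5} --0--> {q0,q1,q2,q3,q4,q5}  [seen]
{q0,q3,q4,q5} --1--> {q0,q1,q2,q3,q4,q5}  [seen]
{q0,q3,q4,q5} --2--> {q0,q2,q3,q4,q5}  [seen]
{q5} --0--> {q3,q4}  [seen]
{q5} --1--> {q0,q1,q3,q4}  [new]
{q5} --2--> {q3,q4,q5}  [new]
{q0,q1,q2,q3,q4,q5} --0--> {q0,q1,q2,q3,q4,q5}  [seen]
{q0,q1,q2,q3,q4,q5} --1--> {q0,q1,q2,q3,q4,q5}  [seen]
{q0,q1,q2,q3,q4,q5} --2--> {q0,q1,q2,q3,q4,q5}  [seen]
{q0,q2,q3,q4,q5} --0--> {q0,q1,q2,q3,q4,q5}  [seen]
{q0,q2,q3,q4,q5} --1--> {q0,q1,q2,q3,q4,q5}  [seen]
{q0,q2,q3,q4,q5} --2--> {q0,q1,q2,q3,q4,q5}  [seen]
{q0,q1,q3,q4} --0--> {q0,q1,q2,q3,q4,q5}  [seen]
{q0,q1,q3,q4} --1--> {q0,q1,q2,q3,q4,q5}  [seen]
{q0,q1,q3,q4} --2--> {q0,q2,q3,q4,q5}  [seen]
{q3,q4,q5} --0--> {q0,q1,q2,q3,q4,q5}  [seen]
{q3,q4,q5} --1--> {q0,q1,q2,q3,q4,q5}  [seen]
{q3,q4,q5} --2--> {q0,q2,q3,q4,q5}  [seen]
Reachable DFA states: {q0}, {q3,q4}, {q0,q3,q4,q5}, {q5}, {q0,q1,q2,q3,q4,q5}, {q0,q2,q3,q4,q5}, {q0,q1,q3,q4}, {q3,q4,q5}.

8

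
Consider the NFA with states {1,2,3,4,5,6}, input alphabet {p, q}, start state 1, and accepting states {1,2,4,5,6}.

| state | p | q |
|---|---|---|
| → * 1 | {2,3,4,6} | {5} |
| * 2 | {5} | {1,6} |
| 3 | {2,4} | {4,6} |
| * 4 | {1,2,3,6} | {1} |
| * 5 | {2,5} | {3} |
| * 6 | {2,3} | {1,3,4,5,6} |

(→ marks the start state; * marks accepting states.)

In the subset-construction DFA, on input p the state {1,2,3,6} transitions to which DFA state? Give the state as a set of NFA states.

{2,3,4,5,6}

δ(1,p) = {2,3,4,6}; δ(2,p) = {5}; δ(3,p) = {2,4}; δ(6,p) = {2,3}.
Union: {2,3,4,5,6}.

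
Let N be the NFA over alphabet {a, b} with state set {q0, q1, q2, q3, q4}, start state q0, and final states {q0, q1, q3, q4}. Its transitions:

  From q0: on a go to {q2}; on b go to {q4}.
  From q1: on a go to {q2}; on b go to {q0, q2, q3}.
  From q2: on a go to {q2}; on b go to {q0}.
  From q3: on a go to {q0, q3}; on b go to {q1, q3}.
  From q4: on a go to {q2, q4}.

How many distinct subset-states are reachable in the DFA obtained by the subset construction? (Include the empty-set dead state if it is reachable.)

Start state of the DFA: {q0}.
{q0} --a--> {q2}  [new]
{q0} --b--> {q4}  [new]
{q2} --a--> {q2}  [seen]
{q2} --b--> {q0}  [seen]
{q4} --a--> {q2, q4}  [new]
{q4} --b--> ∅  [new]
{q2, q4} --a--> {q2, q4}  [seen]
{q2, q4} --b--> {q0}  [seen]
∅ --a--> ∅  [seen]
∅ --b--> ∅  [seen]
Reachable DFA states: {q0}, {q2}, {q4}, {q2, q4}, ∅.

5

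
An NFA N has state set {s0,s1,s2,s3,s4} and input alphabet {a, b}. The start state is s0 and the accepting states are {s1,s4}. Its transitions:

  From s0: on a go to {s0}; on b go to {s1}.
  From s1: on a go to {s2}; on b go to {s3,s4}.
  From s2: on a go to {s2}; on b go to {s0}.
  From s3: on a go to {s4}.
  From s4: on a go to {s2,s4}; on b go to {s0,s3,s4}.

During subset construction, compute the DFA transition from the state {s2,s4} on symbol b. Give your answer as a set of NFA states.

{s0,s3,s4}

δ(s2,b) = {s0}; δ(s4,b) = {s0,s3,s4}.
Union: {s0,s3,s4}.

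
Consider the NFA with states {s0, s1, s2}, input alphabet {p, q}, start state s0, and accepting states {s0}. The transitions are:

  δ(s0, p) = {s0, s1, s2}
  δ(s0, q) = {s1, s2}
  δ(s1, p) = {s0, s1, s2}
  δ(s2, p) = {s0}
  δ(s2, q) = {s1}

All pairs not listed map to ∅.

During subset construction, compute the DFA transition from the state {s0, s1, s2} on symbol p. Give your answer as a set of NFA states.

{s0, s1, s2}

δ(s0,p) = {s0, s1, s2}; δ(s1,p) = {s0, s1, s2}; δ(s2,p) = {s0}.
Union: {s0, s1, s2}.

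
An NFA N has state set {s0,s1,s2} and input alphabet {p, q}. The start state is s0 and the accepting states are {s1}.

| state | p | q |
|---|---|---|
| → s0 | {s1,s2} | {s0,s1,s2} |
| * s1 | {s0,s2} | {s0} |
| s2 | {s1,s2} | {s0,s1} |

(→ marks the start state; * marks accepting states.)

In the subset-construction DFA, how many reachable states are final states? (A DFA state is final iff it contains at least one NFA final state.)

Start state of the DFA: {s0}.
{s0} --p--> {s1,s2}  [new]
{s0} --q--> {s0,s1,s2}  [new]
{s1,s2} --p--> {s0,s1,s2}  [seen]
{s1,s2} --q--> {s0,s1}  [new]
{s0,s1,s2} --p--> {s0,s1,s2}  [seen]
{s0,s1,s2} --q--> {s0,s1,s2}  [seen]
{s0,s1} --p--> {s0,s1,s2}  [seen]
{s0,s1} --q--> {s0,s1,s2}  [seen]
Reachable DFA states: {s0}, {s1,s2}, {s0,s1,s2}, {s0,s1}.
Accepting DFA states (contain an NFA accepting state): {s1,s2}, {s0,s1,s2}, {s0,s1}.

3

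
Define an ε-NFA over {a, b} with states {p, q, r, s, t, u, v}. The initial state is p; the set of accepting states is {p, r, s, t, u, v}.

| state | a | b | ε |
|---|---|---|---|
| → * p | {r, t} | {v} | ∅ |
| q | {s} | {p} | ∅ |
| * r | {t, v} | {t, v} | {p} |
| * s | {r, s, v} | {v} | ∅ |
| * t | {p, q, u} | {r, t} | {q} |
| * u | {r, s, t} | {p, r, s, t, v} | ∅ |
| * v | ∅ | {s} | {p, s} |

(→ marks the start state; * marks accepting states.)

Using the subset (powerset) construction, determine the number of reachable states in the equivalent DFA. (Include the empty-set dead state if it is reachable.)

Start state of the DFA: {p} (ε-closure of the NFA start).
{p} --a--> {p, q, r, t}  [new]
{p} --b--> {p, s, v}  [new]
{p, q, r, t} --a--> {p, q, r, s, t, u, v}  [new]
{p, q, r, t} --b--> {p, q, r, s, t, v}  [new]
{p, s, v} --a--> {p, q, r, s, t, v}  [seen]
{p, s, v} --b--> {p, s, v}  [seen]
{p, q, r, s, t, u, v} --a--> {p, q, r, s, t, u, v}  [seen]
{p, q, r, s, t, u, v} --b--> {p, q, r, s, t, v}  [seen]
{p, q, r, s, t, v} --a--> {p, q, r, s, t, u, v}  [seen]
{p, q, r, s, t, v} --b--> {p, q, r, s, t, v}  [seen]
Reachable DFA states: {p}, {p, q, r, t}, {p, s, v}, {p, q, r, s, t, u, v}, {p, q, r, s, t, v}.

5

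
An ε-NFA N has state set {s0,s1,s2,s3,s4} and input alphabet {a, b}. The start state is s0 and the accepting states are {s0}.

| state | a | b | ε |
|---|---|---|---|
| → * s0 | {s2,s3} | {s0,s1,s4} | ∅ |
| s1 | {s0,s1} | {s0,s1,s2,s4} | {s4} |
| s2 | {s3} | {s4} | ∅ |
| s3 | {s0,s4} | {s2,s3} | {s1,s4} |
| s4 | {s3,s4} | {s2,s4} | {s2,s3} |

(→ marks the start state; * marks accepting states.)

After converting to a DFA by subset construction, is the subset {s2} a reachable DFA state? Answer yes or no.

Start state of the DFA: {s0} (ε-closure of the NFA start).
{s0} --a--> {s1,s2,s3,s4}  [new]
{s0} --b--> {s0,s1,s2,s3,s4}  [new]
{s1,s2,s3,s4} --a--> {s0,s1,s2,s3,s4}  [seen]
{s1,s2,s3,s4} --b--> {s0,s1,s2,s3,s4}  [seen]
{s0,s1,s2,s3,s4} --a--> {s0,s1,s2,s3,s4}  [seen]
{s0,s1,s2,s3,s4} --b--> {s0,s1,s2,s3,s4}  [seen]
Reachable DFA states: {s0}, {s1,s2,s3,s4}, {s0,s1,s2,s3,s4}.
{s2} is not among them.

no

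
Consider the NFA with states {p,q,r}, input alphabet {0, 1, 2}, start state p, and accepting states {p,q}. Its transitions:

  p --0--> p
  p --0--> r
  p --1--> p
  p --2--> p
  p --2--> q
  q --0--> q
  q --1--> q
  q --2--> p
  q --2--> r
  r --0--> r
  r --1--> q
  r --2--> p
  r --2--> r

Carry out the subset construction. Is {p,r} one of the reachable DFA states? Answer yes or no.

yes

Start state of the DFA: {p}.
{p} --0--> {p,r}  [new]
{p} --1--> {p}  [seen]
{p} --2--> {p,q}  [new]
{p,r} --0--> {p,r}  [seen]
{p,r} --1--> {p,q}  [seen]
{p,r} --2--> {p,q,r}  [new]
{p,q} --0--> {p,q,r}  [seen]
{p,q} --1--> {p,q}  [seen]
{p,q} --2--> {p,q,r}  [seen]
{p,q,r} --0--> {p,q,r}  [seen]
{p,q,r} --1--> {p,q}  [seen]
{p,q,r} --2--> {p,q,r}  [seen]
Reachable DFA states: {p}, {p,r}, {p,q}, {p,q,r}.
{p,r} is among them.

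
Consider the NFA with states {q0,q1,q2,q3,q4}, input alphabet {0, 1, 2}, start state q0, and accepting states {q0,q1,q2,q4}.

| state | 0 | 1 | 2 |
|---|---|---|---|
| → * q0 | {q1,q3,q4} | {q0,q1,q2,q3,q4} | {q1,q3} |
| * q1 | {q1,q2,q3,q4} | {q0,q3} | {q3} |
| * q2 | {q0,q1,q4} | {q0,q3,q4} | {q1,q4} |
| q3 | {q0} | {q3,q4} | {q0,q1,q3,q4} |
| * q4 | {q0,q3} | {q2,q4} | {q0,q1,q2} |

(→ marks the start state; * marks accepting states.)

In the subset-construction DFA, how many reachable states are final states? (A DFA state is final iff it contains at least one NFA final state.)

7

Start state of the DFA: {q0}.
{q0} --0--> {q1,q3,q4}  [new]
{q0} --1--> {q0,q1,q2,q3,q4}  [new]
{q0} --2--> {q1,q3}  [new]
{q1,q3,q4} --0--> {q0,q1,q2,q3,q4}  [seen]
{q1,q3,q4} --1--> {q0,q2,q3,q4}  [new]
{q1,q3,q4} --2--> {q0,q1,q2,q3,q4}  [seen]
{q0,q1,q2,q3,q4} --0--> {q0,q1,q2,q3,q4}  [seen]
{q0,q1,q2,q3,q4} --1--> {q0,q1,q2,q3,q4}  [seen]
{q0,q1,q2,q3,q4} --2--> {q0,q1,q2,q3,q4}  [seen]
{q1,q3} --0--> {q0,q1,q2,q3,q4}  [seen]
{q1,q3} --1--> {q0,q3,q4}  [new]
{q1,q3} --2--> {q0,q1,q3,q4}  [new]
{q0,q2,q3,q4} --0--> {q0,q1,q3,q4}  [seen]
{q0,q2,q3,q4} --1--> {q0,q1,q2,q3,q4}  [seen]
{q0,q2,q3,q4} --2--> {q0,q1,q2,q3,q4}  [seen]
{q0,q3,q4} --0--> {q0,q1,q3,q4}  [seen]
{q0,q3,q4} --1--> {q0,q1,q2,q3,q4}  [seen]
{q0,q3,q4} --2--> {q0,q1,q2,q3,q4}  [seen]
{q0,q1,q3,q4} --0--> {q0,q1,q2,q3,q4}  [seen]
{q0,q1,q3,q4} --1--> {q0,q1,q2,q3,q4}  [seen]
{q0,q1,q3,q4} --2--> {q0,q1,q2,q3,q4}  [seen]
Reachable DFA states: {q0}, {q1,q3,q4}, {q0,q1,q2,q3,q4}, {q1,q3}, {q0,q2,q3,q4}, {q0,q3,q4}, {q0,q1,q3,q4}.
Accepting DFA states (contain an NFA accepting state): {q0}, {q1,q3,q4}, {q0,q1,q2,q3,q4}, {q1,q3}, {q0,q2,q3,q4}, {q0,q3,q4}, {q0,q1,q3,q4}.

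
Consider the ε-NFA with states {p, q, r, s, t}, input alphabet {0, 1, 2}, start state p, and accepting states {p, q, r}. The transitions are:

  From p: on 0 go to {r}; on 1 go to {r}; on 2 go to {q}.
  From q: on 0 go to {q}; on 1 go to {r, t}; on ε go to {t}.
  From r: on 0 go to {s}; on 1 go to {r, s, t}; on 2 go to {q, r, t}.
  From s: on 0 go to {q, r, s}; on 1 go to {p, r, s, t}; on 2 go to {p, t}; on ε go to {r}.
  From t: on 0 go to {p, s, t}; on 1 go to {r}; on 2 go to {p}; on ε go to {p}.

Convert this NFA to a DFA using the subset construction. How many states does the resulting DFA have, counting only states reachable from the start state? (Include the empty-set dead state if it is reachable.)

8

Start state of the DFA: {p} (ε-closure of the NFA start).
{p} --0--> {r}  [new]
{p} --1--> {r}  [seen]
{p} --2--> {p, q, t}  [new]
{r} --0--> {r, s}  [new]
{r} --1--> {p, r, s, t}  [new]
{r} --2--> {p, q, r, t}  [new]
{p, q, t} --0--> {p, q, r, s, t}  [new]
{p, q, t} --1--> {p, r, t}  [new]
{p, q, t} --2--> {p, q, t}  [seen]
{r, s} --0--> {p, q, r, s, t}  [seen]
{r, s} --1--> {p, r, s, t}  [seen]
{r, s} --2--> {p, q, r, t}  [seen]
{p, r, s, t} --0--> {p, q, r, s, t}  [seen]
{p, r, s, t} --1--> {p, r, s, t}  [seen]
{p, r, s, t} --2--> {p, q, r, t}  [seen]
{p, q, r, t} --0--> {p, q, r, s, t}  [seen]
{p, q, r, t} --1--> {p, r, s, t}  [seen]
{p, q, r, t} --2--> {p, q, r, t}  [seen]
{p, q, r, s, t} --0--> {p, q, r, s, t}  [seen]
{p, q, r, s, t} --1--> {p, r, s, t}  [seen]
{p, q, r, s, t} --2--> {p, q, r, t}  [seen]
{p, r, t} --0--> {p, r, s, t}  [seen]
{p, r, t} --1--> {p, r, s, t}  [seen]
{p, r, t} --2--> {p, q, r, t}  [seen]
Reachable DFA states: {p}, {r}, {p, q, t}, {r, s}, {p, r, s, t}, {p, q, r, t}, {p, q, r, s, t}, {p, r, t}.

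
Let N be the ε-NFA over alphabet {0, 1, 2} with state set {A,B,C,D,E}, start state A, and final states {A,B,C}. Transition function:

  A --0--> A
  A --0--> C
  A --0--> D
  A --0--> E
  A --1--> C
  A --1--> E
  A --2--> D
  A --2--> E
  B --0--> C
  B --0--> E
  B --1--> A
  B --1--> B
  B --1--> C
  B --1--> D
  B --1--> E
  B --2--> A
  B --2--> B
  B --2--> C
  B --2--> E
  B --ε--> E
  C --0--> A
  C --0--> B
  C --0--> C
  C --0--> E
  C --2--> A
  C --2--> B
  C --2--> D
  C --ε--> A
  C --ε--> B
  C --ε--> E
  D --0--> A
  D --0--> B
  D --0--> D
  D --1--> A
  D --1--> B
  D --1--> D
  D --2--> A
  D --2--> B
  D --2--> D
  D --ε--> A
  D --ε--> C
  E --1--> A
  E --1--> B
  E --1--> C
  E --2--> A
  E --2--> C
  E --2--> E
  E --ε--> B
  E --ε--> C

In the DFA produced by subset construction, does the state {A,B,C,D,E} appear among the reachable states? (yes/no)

Start state of the DFA: {A} (ε-closure of the NFA start).
{A} --0--> {A,B,C,D,E}  [new]
{A} --1--> {A,B,C,E}  [new]
{A} --2--> {A,B,C,D,E}  [seen]
{A,B,C,D,E} --0--> {A,B,C,D,E}  [seen]
{A,B,C,D,E} --1--> {A,B,C,D,E}  [seen]
{A,B,C,D,E} --2--> {A,B,C,D,E}  [seen]
{A,B,C,E} --0--> {A,B,C,D,E}  [seen]
{A,B,C,E} --1--> {A,B,C,D,E}  [seen]
{A,B,C,E} --2--> {A,B,C,D,E}  [seen]
Reachable DFA states: {A}, {A,B,C,D,E}, {A,B,C,E}.
{A,B,C,D,E} is among them.

yes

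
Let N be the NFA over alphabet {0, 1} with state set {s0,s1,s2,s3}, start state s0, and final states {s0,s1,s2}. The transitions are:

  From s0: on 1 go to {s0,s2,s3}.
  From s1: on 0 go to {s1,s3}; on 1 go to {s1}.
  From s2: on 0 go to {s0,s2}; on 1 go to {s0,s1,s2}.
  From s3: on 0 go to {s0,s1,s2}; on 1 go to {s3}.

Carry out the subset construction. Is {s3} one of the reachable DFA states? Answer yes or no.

Start state of the DFA: {s0}.
{s0} --0--> ∅  [new]
{s0} --1--> {s0,s2,s3}  [new]
∅ --0--> ∅  [seen]
∅ --1--> ∅  [seen]
{s0,s2,s3} --0--> {s0,s1,s2}  [new]
{s0,s2,s3} --1--> {s0,s1,s2,s3}  [new]
{s0,s1,s2} --0--> {s0,s1,s2,s3}  [seen]
{s0,s1,s2} --1--> {s0,s1,s2,s3}  [seen]
{s0,s1,s2,s3} --0--> {s0,s1,s2,s3}  [seen]
{s0,s1,s2,s3} --1--> {s0,s1,s2,s3}  [seen]
Reachable DFA states: {s0}, ∅, {s0,s2,s3}, {s0,s1,s2}, {s0,s1,s2,s3}.
{s3} is not among them.

no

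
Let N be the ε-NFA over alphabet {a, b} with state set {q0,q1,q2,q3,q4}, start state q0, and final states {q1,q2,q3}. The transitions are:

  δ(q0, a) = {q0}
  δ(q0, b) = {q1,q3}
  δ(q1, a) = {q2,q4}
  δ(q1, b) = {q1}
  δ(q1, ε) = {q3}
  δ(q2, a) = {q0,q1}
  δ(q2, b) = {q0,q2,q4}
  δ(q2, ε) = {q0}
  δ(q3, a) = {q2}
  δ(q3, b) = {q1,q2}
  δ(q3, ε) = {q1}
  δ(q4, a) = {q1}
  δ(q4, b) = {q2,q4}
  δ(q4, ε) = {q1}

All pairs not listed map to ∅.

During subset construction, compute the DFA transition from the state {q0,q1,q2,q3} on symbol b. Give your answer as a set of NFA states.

{q0,q1,q2,q3,q4}

δ(q0,b) = {q1,q3}; δ(q1,b) = {q1}; δ(q2,b) = {q0,q2,q4}; δ(q3,b) = {q1,q2}.
Union: {q0,q1,q2,q3,q4}.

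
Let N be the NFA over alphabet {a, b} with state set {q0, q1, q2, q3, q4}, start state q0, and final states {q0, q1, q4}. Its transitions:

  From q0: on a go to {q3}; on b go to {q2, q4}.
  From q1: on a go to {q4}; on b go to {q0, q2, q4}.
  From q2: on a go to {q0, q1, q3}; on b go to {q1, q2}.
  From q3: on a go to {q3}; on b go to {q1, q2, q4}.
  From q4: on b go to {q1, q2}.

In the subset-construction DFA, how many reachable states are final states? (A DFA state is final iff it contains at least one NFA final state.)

Start state of the DFA: {q0}.
{q0} --a--> {q3}  [new]
{q0} --b--> {q2, q4}  [new]
{q3} --a--> {q3}  [seen]
{q3} --b--> {q1, q2, q4}  [new]
{q2, q4} --a--> {q0, q1, q3}  [new]
{q2, q4} --b--> {q1, q2}  [new]
{q1, q2, q4} --a--> {q0, q1, q3, q4}  [new]
{q1, q2, q4} --b--> {q0, q1, q2, q4}  [new]
{q0, q1, q3} --a--> {q3, q4}  [new]
{q0, q1, q3} --b--> {q0, q1, q2, q4}  [seen]
{q1, q2} --a--> {q0, q1, q3, q4}  [seen]
{q1, q2} --b--> {q0, q1, q2, q4}  [seen]
{q0, q1, q3, q4} --a--> {q3, q4}  [seen]
{q0, q1, q3, q4} --b--> {q0, q1, q2, q4}  [seen]
{q0, q1, q2, q4} --a--> {q0, q1, q3, q4}  [seen]
{q0, q1, q2, q4} --b--> {q0, q1, q2, q4}  [seen]
{q3, q4} --a--> {q3}  [seen]
{q3, q4} --b--> {q1, q2, q4}  [seen]
Reachable DFA states: {q0}, {q3}, {q2, q4}, {q1, q2, q4}, {q0, q1, q3}, {q1, q2}, {q0, q1, q3, q4}, {q0, q1, q2, q4}, {q3, q4}.
Accepting DFA states (contain an NFA accepting state): {q0}, {q2, q4}, {q1, q2, q4}, {q0, q1, q3}, {q1, q2}, {q0, q1, q3, q4}, {q0, q1, q2, q4}, {q3, q4}.

8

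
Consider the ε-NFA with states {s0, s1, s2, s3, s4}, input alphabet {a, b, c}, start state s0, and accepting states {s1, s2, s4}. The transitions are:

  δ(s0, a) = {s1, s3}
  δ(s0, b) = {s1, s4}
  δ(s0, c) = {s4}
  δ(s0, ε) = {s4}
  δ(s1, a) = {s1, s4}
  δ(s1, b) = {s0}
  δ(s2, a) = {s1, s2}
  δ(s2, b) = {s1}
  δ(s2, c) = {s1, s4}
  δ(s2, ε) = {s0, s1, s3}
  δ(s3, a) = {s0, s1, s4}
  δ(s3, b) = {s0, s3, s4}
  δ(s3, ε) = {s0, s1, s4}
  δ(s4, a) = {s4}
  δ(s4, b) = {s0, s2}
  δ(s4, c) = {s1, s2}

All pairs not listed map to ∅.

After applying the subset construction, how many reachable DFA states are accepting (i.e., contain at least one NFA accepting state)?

3

Start state of the DFA: {s0, s4} (ε-closure of the NFA start).
{s0, s4} --a--> {s0, s1, s3, s4}  [new]
{s0, s4} --b--> {s0, s1, s2, s3, s4}  [new]
{s0, s4} --c--> {s0, s1, s2, s3, s4}  [seen]
{s0, s1, s3, s4} --a--> {s0, s1, s3, s4}  [seen]
{s0, s1, s3, s4} --b--> {s0, s1, s2, s3, s4}  [seen]
{s0, s1, s3, s4} --c--> {s0, s1, s2, s3, s4}  [seen]
{s0, s1, s2, s3, s4} --a--> {s0, s1, s2, s3, s4}  [seen]
{s0, s1, s2, s3, s4} --b--> {s0, s1, s2, s3, s4}  [seen]
{s0, s1, s2, s3, s4} --c--> {s0, s1, s2, s3, s4}  [seen]
Reachable DFA states: {s0, s4}, {s0, s1, s3, s4}, {s0, s1, s2, s3, s4}.
Accepting DFA states (contain an NFA accepting state): {s0, s4}, {s0, s1, s3, s4}, {s0, s1, s2, s3, s4}.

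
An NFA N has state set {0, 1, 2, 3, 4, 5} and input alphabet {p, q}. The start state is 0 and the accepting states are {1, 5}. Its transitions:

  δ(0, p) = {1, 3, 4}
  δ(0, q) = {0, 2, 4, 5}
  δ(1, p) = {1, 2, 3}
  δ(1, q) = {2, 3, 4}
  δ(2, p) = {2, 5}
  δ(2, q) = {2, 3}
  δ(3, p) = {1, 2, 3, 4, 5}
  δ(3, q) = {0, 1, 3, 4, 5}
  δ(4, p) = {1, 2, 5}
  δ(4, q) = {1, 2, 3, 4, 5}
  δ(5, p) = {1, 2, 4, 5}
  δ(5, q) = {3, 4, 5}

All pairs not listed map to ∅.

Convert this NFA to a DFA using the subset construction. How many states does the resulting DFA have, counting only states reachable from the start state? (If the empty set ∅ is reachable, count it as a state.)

Start state of the DFA: {0}.
{0} --p--> {1, 3, 4}  [new]
{0} --q--> {0, 2, 4, 5}  [new]
{1, 3, 4} --p--> {1, 2, 3, 4, 5}  [new]
{1, 3, 4} --q--> {0, 1, 2, 3, 4, 5}  [new]
{0, 2, 4, 5} --p--> {1, 2, 3, 4, 5}  [seen]
{0, 2, 4, 5} --q--> {0, 1, 2, 3, 4, 5}  [seen]
{1, 2, 3, 4, 5} --p--> {1, 2, 3, 4, 5}  [seen]
{1, 2, 3, 4, 5} --q--> {0, 1, 2, 3, 4, 5}  [seen]
{0, 1, 2, 3, 4, 5} --p--> {1, 2, 3, 4, 5}  [seen]
{0, 1, 2, 3, 4, 5} --q--> {0, 1, 2, 3, 4, 5}  [seen]
Reachable DFA states: {0}, {1, 3, 4}, {0, 2, 4, 5}, {1, 2, 3, 4, 5}, {0, 1, 2, 3, 4, 5}.

5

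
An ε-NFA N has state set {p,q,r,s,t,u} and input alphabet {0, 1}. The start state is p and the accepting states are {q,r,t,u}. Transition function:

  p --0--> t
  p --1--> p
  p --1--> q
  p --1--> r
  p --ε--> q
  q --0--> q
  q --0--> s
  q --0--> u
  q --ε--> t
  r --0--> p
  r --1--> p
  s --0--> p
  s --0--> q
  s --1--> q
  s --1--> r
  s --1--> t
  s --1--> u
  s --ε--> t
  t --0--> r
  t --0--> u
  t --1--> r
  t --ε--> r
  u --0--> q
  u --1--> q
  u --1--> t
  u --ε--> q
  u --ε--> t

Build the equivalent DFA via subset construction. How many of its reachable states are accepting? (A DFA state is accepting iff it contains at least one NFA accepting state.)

Start state of the DFA: {p,q,r,t} (ε-closure of the NFA start).
{p,q,r,t} --0--> {p,q,r,s,t,u}  [new]
{p,q,r,t} --1--> {p,q,r,t}  [seen]
{p,q,r,s,t,u} --0--> {p,q,r,s,t,u}  [seen]
{p,q,r,s,t,u} --1--> {p,q,r,t,u}  [new]
{p,q,r,t,u} --0--> {p,q,r,s,t,u}  [seen]
{p,q,r,t,u} --1--> {p,q,r,t}  [seen]
Reachable DFA states: {p,q,r,t}, {p,q,r,s,t,u}, {p,q,r,t,u}.
Accepting DFA states (contain an NFA accepting state): {p,q,r,t}, {p,q,r,s,t,u}, {p,q,r,t,u}.

3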